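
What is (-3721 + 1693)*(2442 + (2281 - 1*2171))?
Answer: -5175456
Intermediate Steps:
(-3721 + 1693)*(2442 + (2281 - 1*2171)) = -2028*(2442 + (2281 - 2171)) = -2028*(2442 + 110) = -2028*2552 = -5175456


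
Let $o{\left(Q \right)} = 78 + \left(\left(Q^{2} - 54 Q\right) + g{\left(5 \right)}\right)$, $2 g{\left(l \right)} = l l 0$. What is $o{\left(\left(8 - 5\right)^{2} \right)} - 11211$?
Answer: $-11538$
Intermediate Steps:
$g{\left(l \right)} = 0$ ($g{\left(l \right)} = \frac{l l 0}{2} = \frac{l^{2} \cdot 0}{2} = \frac{1}{2} \cdot 0 = 0$)
$o{\left(Q \right)} = 78 + Q^{2} - 54 Q$ ($o{\left(Q \right)} = 78 + \left(\left(Q^{2} - 54 Q\right) + 0\right) = 78 + \left(Q^{2} - 54 Q\right) = 78 + Q^{2} - 54 Q$)
$o{\left(\left(8 - 5\right)^{2} \right)} - 11211 = \left(78 + \left(\left(8 - 5\right)^{2}\right)^{2} - 54 \left(8 - 5\right)^{2}\right) - 11211 = \left(78 + \left(3^{2}\right)^{2} - 54 \cdot 3^{2}\right) - 11211 = \left(78 + 9^{2} - 486\right) - 11211 = \left(78 + 81 - 486\right) - 11211 = -327 - 11211 = -11538$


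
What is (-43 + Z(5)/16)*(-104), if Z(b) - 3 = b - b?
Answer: 8905/2 ≈ 4452.5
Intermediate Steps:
Z(b) = 3 (Z(b) = 3 + (b - b) = 3 + 0 = 3)
(-43 + Z(5)/16)*(-104) = (-43 + 3/16)*(-104) = -685/16*(-104) = 8905/2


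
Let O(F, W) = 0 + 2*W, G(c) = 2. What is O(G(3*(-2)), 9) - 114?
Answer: -96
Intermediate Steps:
O(F, W) = 2*W
O(G(3*(-2)), 9) - 114 = 2*9 - 114 = 18 - 114 = -96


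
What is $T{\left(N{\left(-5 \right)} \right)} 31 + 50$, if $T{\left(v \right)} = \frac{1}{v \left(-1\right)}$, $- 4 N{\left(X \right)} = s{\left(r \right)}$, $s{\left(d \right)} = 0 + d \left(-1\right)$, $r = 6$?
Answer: $\frac{88}{3} \approx 29.333$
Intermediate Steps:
$s{\left(d \right)} = - d$ ($s{\left(d \right)} = 0 - d = - d$)
$N{\left(X \right)} = \frac{3}{2}$ ($N{\left(X \right)} = - \frac{\left(-1\right) 6}{4} = \left(- \frac{1}{4}\right) \left(-6\right) = \frac{3}{2}$)
$T{\left(v \right)} = - \frac{1}{v}$ ($T{\left(v \right)} = \frac{1}{\left(-1\right) v} = - \frac{1}{v}$)
$T{\left(N{\left(-5 \right)} \right)} 31 + 50 = - \frac{1}{\frac{3}{2}} \cdot 31 + 50 = \left(-1\right) \frac{2}{3} \cdot 31 + 50 = \left(- \frac{2}{3}\right) 31 + 50 = - \frac{62}{3} + 50 = \frac{88}{3}$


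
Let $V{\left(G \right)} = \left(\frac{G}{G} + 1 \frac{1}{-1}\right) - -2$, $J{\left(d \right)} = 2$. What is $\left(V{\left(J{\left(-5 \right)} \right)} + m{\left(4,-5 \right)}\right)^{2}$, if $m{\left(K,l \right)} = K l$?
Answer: $324$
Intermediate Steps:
$V{\left(G \right)} = 2$ ($V{\left(G \right)} = \left(1 + 1 \left(-1\right)\right) + 2 = \left(1 - 1\right) + 2 = 0 + 2 = 2$)
$\left(V{\left(J{\left(-5 \right)} \right)} + m{\left(4,-5 \right)}\right)^{2} = \left(2 + 4 \left(-5\right)\right)^{2} = \left(2 - 20\right)^{2} = \left(-18\right)^{2} = 324$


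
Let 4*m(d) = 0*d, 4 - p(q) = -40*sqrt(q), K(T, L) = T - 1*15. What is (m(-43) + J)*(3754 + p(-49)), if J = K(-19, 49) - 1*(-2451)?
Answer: 9083086 + 676760*I ≈ 9.0831e+6 + 6.7676e+5*I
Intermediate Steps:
K(T, L) = -15 + T (K(T, L) = T - 15 = -15 + T)
p(q) = 4 + 40*sqrt(q) (p(q) = 4 - (-40)*sqrt(q) = 4 + 40*sqrt(q))
m(d) = 0 (m(d) = (0*d)/4 = (1/4)*0 = 0)
J = 2417 (J = (-15 - 19) - 1*(-2451) = -34 + 2451 = 2417)
(m(-43) + J)*(3754 + p(-49)) = (0 + 2417)*(3754 + (4 + 40*sqrt(-49))) = 2417*(3754 + (4 + 40*(7*I))) = 2417*(3754 + (4 + 280*I)) = 2417*(3758 + 280*I) = 9083086 + 676760*I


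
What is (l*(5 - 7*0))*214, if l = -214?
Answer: -228980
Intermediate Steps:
(l*(5 - 7*0))*214 = -214*(5 - 7*0)*214 = -214*(5 + 0)*214 = -214*5*214 = -1070*214 = -228980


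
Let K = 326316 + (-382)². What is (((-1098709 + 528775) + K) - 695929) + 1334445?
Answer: 540822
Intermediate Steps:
K = 472240 (K = 326316 + 145924 = 472240)
(((-1098709 + 528775) + K) - 695929) + 1334445 = (((-1098709 + 528775) + 472240) - 695929) + 1334445 = ((-569934 + 472240) - 695929) + 1334445 = (-97694 - 695929) + 1334445 = -793623 + 1334445 = 540822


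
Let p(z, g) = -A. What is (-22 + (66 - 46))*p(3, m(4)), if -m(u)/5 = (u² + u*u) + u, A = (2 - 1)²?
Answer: 2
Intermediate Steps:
A = 1 (A = 1² = 1)
m(u) = -10*u² - 5*u (m(u) = -5*((u² + u*u) + u) = -5*((u² + u²) + u) = -5*(2*u² + u) = -5*(u + 2*u²) = -10*u² - 5*u)
p(z, g) = -1 (p(z, g) = -1*1 = -1)
(-22 + (66 - 46))*p(3, m(4)) = (-22 + (66 - 46))*(-1) = (-22 + 20)*(-1) = -2*(-1) = 2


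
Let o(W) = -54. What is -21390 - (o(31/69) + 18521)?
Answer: -39857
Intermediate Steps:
-21390 - (o(31/69) + 18521) = -21390 - (-54 + 18521) = -21390 - 1*18467 = -21390 - 18467 = -39857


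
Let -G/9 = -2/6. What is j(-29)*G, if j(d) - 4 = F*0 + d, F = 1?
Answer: -75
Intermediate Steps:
j(d) = 4 + d (j(d) = 4 + (1*0 + d) = 4 + (0 + d) = 4 + d)
G = 3 (G = -(-18)/6 = -9*(-⅓) = 3)
j(-29)*G = (4 - 29)*3 = -25*3 = -75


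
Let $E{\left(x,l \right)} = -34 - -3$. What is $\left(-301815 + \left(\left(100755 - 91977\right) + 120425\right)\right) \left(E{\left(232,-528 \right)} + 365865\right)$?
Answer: $-63147338408$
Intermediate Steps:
$E{\left(x,l \right)} = -31$ ($E{\left(x,l \right)} = -34 + 3 = -31$)
$\left(-301815 + \left(\left(100755 - 91977\right) + 120425\right)\right) \left(E{\left(232,-528 \right)} + 365865\right) = \left(-301815 + \left(\left(100755 - 91977\right) + 120425\right)\right) \left(-31 + 365865\right) = \left(-301815 + \left(8778 + 120425\right)\right) 365834 = \left(-301815 + 129203\right) 365834 = \left(-172612\right) 365834 = -63147338408$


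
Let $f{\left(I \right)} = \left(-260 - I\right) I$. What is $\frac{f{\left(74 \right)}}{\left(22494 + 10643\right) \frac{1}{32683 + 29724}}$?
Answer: $- \frac{1542451412}{33137} \approx -46548.0$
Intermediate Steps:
$f{\left(I \right)} = I \left(-260 - I\right)$
$\frac{f{\left(74 \right)}}{\left(22494 + 10643\right) \frac{1}{32683 + 29724}} = \frac{\left(-1\right) 74 \left(260 + 74\right)}{\left(22494 + 10643\right) \frac{1}{32683 + 29724}} = \frac{\left(-1\right) 74 \cdot 334}{33137 \cdot \frac{1}{62407}} = - \frac{24716}{33137 \cdot \frac{1}{62407}} = - \frac{24716}{\frac{33137}{62407}} = \left(-24716\right) \frac{62407}{33137} = - \frac{1542451412}{33137}$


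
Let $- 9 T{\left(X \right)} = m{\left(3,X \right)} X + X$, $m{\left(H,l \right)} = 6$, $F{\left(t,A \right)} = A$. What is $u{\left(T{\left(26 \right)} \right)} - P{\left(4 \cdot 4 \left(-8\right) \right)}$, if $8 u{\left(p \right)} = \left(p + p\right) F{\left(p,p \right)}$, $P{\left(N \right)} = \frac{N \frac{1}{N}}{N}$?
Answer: $\frac{1060049}{10368} \approx 102.24$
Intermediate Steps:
$P{\left(N \right)} = \frac{1}{N}$ ($P{\left(N \right)} = 1 \frac{1}{N} = \frac{1}{N}$)
$T{\left(X \right)} = - \frac{7 X}{9}$ ($T{\left(X \right)} = - \frac{6 X + X}{9} = - \frac{7 X}{9}$)
$u{\left(p \right)} = \frac{p^{2}}{4}$ ($u{\left(p \right)} = \frac{\left(p + p\right) p}{8} = \frac{2 p p}{8} = \frac{2 p^{2}}{8} = \frac{p^{2}}{4}$)
$u{\left(T{\left(26 \right)} \right)} - P{\left(4 \cdot 4 \left(-8\right) \right)} = \frac{\left(\left(- \frac{7}{9}\right) 26\right)^{2}}{4} - \frac{1}{4 \cdot 4 \left(-8\right)} = \frac{\left(- \frac{182}{9}\right)^{2}}{4} - \frac{1}{16 \left(-8\right)} = \frac{1}{4} \cdot \frac{33124}{81} - \frac{1}{-128} = \frac{8281}{81} - - \frac{1}{128} = \frac{8281}{81} + \frac{1}{128} = \frac{1060049}{10368}$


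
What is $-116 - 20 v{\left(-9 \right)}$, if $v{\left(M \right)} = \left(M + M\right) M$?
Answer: $-3356$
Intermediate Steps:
$v{\left(M \right)} = 2 M^{2}$ ($v{\left(M \right)} = 2 M M = 2 M^{2}$)
$-116 - 20 v{\left(-9 \right)} = -116 - 20 \cdot 2 \left(-9\right)^{2} = -116 - 20 \cdot 2 \cdot 81 = -116 - 3240 = -3356$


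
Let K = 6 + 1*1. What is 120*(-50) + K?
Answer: -5993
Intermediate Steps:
K = 7 (K = 6 + 1 = 7)
120*(-50) + K = 120*(-50) + 7 = -6000 + 7 = -5993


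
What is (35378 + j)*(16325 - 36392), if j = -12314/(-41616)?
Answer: -4924117925309/6936 ≈ -7.0994e+8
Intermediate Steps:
j = 6157/20808 (j = -12314*(-1/41616) = 6157/20808 ≈ 0.29590)
(35378 + j)*(16325 - 36392) = (35378 + 6157/20808)*(16325 - 36392) = (736151581/20808)*(-20067) = -4924117925309/6936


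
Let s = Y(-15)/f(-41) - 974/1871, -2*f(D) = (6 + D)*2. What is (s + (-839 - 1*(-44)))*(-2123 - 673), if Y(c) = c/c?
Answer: 145651452024/65485 ≈ 2.2242e+6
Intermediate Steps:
f(D) = -6 - D (f(D) = -(6 + D)*2/2 = -(12 + 2*D)/2 = -6 - D)
Y(c) = 1
s = -32219/65485 (s = 1/(-6 - 1*(-41)) - 974/1871 = 1/(-6 + 41) - 974*1/1871 = 1/35 - 974/1871 = -32219/65485 ≈ -0.49201)
(s + (-839 - 1*(-44)))*(-2123 - 673) = (-32219/65485 + (-839 - 1*(-44)))*(-2123 - 673) = (-32219/65485 + (-839 + 44))*(-2796) = (-32219/65485 - 795)*(-2796) = -52092794/65485*(-2796) = 145651452024/65485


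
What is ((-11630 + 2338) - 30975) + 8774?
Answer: -31493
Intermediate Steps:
((-11630 + 2338) - 30975) + 8774 = (-9292 - 30975) + 8774 = -40267 + 8774 = -31493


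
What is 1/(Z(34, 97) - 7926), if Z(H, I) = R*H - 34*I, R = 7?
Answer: -1/10986 ≈ -9.1025e-5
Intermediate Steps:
Z(H, I) = -34*I + 7*H (Z(H, I) = 7*H - 34*I = -34*I + 7*H)
1/(Z(34, 97) - 7926) = 1/((-34*97 + 7*34) - 7926) = 1/((-3298 + 238) - 7926) = 1/(-3060 - 7926) = 1/(-10986) = -1/10986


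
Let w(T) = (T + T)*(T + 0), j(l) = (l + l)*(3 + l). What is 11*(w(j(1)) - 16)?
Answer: 1232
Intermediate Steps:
j(l) = 2*l*(3 + l) (j(l) = (2*l)*(3 + l) = 2*l*(3 + l))
w(T) = 2*T² (w(T) = (2*T)*T = 2*T²)
11*(w(j(1)) - 16) = 11*(2*(2*1*(3 + 1))² - 16) = 11*(2*(2*1*4)² - 16) = 11*(2*8² - 16) = 11*(2*64 - 16) = 11*(128 - 16) = 11*112 = 1232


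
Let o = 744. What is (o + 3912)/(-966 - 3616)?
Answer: -2328/2291 ≈ -1.0161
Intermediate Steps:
(o + 3912)/(-966 - 3616) = (744 + 3912)/(-966 - 3616) = 4656/(-4582) = 4656*(-1/4582) = -2328/2291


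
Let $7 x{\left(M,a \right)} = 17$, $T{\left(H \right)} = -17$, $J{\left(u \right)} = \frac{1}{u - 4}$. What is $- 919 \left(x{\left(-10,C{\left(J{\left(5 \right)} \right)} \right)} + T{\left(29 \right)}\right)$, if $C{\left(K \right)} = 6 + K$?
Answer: $\frac{93738}{7} \approx 13391.0$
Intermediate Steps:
$J{\left(u \right)} = \frac{1}{-4 + u}$
$x{\left(M,a \right)} = \frac{17}{7}$ ($x{\left(M,a \right)} = \frac{1}{7} \cdot 17 = \frac{17}{7}$)
$- 919 \left(x{\left(-10,C{\left(J{\left(5 \right)} \right)} \right)} + T{\left(29 \right)}\right) = - 919 \left(\frac{17}{7} - 17\right) = \left(-919\right) \left(- \frac{102}{7}\right) = \frac{93738}{7}$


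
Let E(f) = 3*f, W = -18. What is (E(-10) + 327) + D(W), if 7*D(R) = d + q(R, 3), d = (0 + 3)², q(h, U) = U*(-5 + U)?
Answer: 2082/7 ≈ 297.43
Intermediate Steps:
d = 9 (d = 3² = 9)
D(R) = 3/7 (D(R) = (9 + 3*(-5 + 3))/7 = (9 + 3*(-2))/7 = (9 - 6)/7 = (⅐)*3 = 3/7)
(E(-10) + 327) + D(W) = (3*(-10) + 327) + 3/7 = (-30 + 327) + 3/7 = 297 + 3/7 = 2082/7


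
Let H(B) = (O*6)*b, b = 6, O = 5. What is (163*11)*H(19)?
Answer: 322740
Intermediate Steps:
H(B) = 180 (H(B) = (5*6)*6 = 30*6 = 180)
(163*11)*H(19) = (163*11)*180 = 1793*180 = 322740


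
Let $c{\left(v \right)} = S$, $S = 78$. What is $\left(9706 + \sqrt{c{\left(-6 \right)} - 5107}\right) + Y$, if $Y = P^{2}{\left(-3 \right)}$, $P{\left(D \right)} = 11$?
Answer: $9827 + i \sqrt{5029} \approx 9827.0 + 70.915 i$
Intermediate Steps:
$c{\left(v \right)} = 78$
$Y = 121$ ($Y = 11^{2} = 121$)
$\left(9706 + \sqrt{c{\left(-6 \right)} - 5107}\right) + Y = \left(9706 + \sqrt{78 - 5107}\right) + 121 = \left(9706 + \sqrt{-5029}\right) + 121 = \left(9706 + i \sqrt{5029}\right) + 121 = 9827 + i \sqrt{5029}$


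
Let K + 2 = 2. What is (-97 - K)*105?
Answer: -10185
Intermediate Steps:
K = 0 (K = -2 + 2 = 0)
(-97 - K)*105 = (-97 - 1*0)*105 = (-97 + 0)*105 = -97*105 = -10185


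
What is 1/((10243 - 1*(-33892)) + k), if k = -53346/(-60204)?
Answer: 10034/442859481 ≈ 2.2657e-5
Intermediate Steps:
k = 8891/10034 (k = -53346*(-1/60204) = 8891/10034 ≈ 0.88609)
1/((10243 - 1*(-33892)) + k) = 1/((10243 - 1*(-33892)) + 8891/10034) = 1/((10243 + 33892) + 8891/10034) = 1/(44135 + 8891/10034) = 1/(442859481/10034) = 10034/442859481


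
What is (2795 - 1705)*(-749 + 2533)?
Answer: 1944560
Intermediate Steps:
(2795 - 1705)*(-749 + 2533) = 1090*1784 = 1944560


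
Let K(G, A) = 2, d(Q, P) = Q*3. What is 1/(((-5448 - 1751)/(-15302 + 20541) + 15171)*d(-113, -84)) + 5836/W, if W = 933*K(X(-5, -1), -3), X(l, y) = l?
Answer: 26205169474451/8378829554430 ≈ 3.1275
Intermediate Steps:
d(Q, P) = 3*Q
W = 1866 (W = 933*2 = 1866)
1/(((-5448 - 1751)/(-15302 + 20541) + 15171)*d(-113, -84)) + 5836/W = 1/(((-5448 - 1751)/(-15302 + 20541) + 15171)*((3*(-113)))) + 5836/1866 = 1/((-7199/5239 + 15171)*(-339)) + 5836*(1/1866) = -1/339/(-7199*1/5239 + 15171) + 2918/933 = -1/339/(-7199/5239 + 15171) + 2918/933 = -1/339/(79473670/5239) + 2918/933 = (5239/79473670)*(-1/339) + 2918/933 = -5239/26941574130 + 2918/933 = 26205169474451/8378829554430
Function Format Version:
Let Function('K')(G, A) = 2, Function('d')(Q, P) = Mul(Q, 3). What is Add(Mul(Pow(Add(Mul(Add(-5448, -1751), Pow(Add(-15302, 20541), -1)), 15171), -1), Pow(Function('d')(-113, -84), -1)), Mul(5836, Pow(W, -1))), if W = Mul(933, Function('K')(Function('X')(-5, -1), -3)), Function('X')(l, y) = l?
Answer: Rational(26205169474451, 8378829554430) ≈ 3.1275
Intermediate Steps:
Function('d')(Q, P) = Mul(3, Q)
W = 1866 (W = Mul(933, 2) = 1866)
Add(Mul(Pow(Add(Mul(Add(-5448, -1751), Pow(Add(-15302, 20541), -1)), 15171), -1), Pow(Function('d')(-113, -84), -1)), Mul(5836, Pow(W, -1))) = Add(Mul(Pow(Add(Mul(Add(-5448, -1751), Pow(Add(-15302, 20541), -1)), 15171), -1), Pow(Mul(3, -113), -1)), Mul(5836, Pow(1866, -1))) = Add(Mul(Pow(Add(Mul(-7199, Pow(5239, -1)), 15171), -1), Pow(-339, -1)), Mul(5836, Rational(1, 1866))) = Add(Mul(Pow(Add(Mul(-7199, Rational(1, 5239)), 15171), -1), Rational(-1, 339)), Rational(2918, 933)) = Add(Mul(Pow(Add(Rational(-7199, 5239), 15171), -1), Rational(-1, 339)), Rational(2918, 933)) = Add(Mul(Pow(Rational(79473670, 5239), -1), Rational(-1, 339)), Rational(2918, 933)) = Add(Mul(Rational(5239, 79473670), Rational(-1, 339)), Rational(2918, 933)) = Add(Rational(-5239, 26941574130), Rational(2918, 933)) = Rational(26205169474451, 8378829554430)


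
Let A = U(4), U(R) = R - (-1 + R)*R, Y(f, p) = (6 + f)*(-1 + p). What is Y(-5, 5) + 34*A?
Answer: -268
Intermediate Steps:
Y(f, p) = (-1 + p)*(6 + f)
U(R) = R - R*(-1 + R)
A = -8 (A = 4*(2 - 1*4) = 4*(2 - 4) = 4*(-2) = -8)
Y(-5, 5) + 34*A = (-6 - 1*(-5) + 6*5 - 5*5) + 34*(-8) = (-6 + 5 + 30 - 25) - 272 = 4 - 272 = -268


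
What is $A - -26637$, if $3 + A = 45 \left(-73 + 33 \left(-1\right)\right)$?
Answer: $21864$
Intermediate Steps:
$A = -4773$ ($A = -3 + 45 \left(-73 + 33 \left(-1\right)\right) = -3 + 45 \left(-73 - 33\right) = -3 + 45 \left(-106\right) = -3 - 4770 = -4773$)
$A - -26637 = -4773 - -26637 = -4773 + 26637 = 21864$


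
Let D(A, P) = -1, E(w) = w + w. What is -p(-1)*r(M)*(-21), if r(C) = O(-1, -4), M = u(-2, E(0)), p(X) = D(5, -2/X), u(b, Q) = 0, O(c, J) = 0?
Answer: 0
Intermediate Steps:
E(w) = 2*w
p(X) = -1
M = 0
r(C) = 0
-p(-1)*r(M)*(-21) = -(-1*0)*(-21) = -0*(-21) = -1*0 = 0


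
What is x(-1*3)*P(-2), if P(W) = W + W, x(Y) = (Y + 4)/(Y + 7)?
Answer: -1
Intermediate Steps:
x(Y) = (4 + Y)/(7 + Y)
P(W) = 2*W
x(-1*3)*P(-2) = ((4 - 1*3)/(7 - 1*3))*(2*(-2)) = ((4 - 3)/(7 - 3))*(-4) = (1/4)*(-4) = ((¼)*1)*(-4) = (¼)*(-4) = -1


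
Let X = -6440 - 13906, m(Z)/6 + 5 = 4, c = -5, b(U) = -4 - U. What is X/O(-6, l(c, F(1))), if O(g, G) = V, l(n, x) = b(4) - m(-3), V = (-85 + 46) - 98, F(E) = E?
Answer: 20346/137 ≈ 148.51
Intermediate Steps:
m(Z) = -6 (m(Z) = -30 + 6*4 = -30 + 24 = -6)
X = -20346
V = -137 (V = -39 - 98 = -137)
l(n, x) = -2 (l(n, x) = (-4 - 1*4) - 1*(-6) = (-4 - 4) + 6 = -8 + 6 = -2)
O(g, G) = -137
X/O(-6, l(c, F(1))) = -20346/(-137) = -20346*(-1/137) = 20346/137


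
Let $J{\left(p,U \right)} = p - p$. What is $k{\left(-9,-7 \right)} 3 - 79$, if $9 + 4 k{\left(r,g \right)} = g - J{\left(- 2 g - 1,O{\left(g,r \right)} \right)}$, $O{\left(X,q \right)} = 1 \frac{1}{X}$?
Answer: $-91$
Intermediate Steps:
$O{\left(X,q \right)} = \frac{1}{X}$
$J{\left(p,U \right)} = 0$
$k{\left(r,g \right)} = - \frac{9}{4} + \frac{g}{4}$ ($k{\left(r,g \right)} = - \frac{9}{4} + \frac{g - 0}{4} = - \frac{9}{4} + \frac{g + 0}{4} = - \frac{9}{4} + \frac{g}{4}$)
$k{\left(-9,-7 \right)} 3 - 79 = \left(- \frac{9}{4} + \frac{1}{4} \left(-7\right)\right) 3 - 79 = \left(- \frac{9}{4} - \frac{7}{4}\right) 3 - 79 = \left(-4\right) 3 - 79 = -12 - 79 = -91$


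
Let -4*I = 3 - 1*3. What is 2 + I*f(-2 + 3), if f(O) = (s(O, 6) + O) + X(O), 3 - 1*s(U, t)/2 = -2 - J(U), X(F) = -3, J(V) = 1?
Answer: 2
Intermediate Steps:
I = 0 (I = -(3 - 1*3)/4 = -(3 - 3)/4 = -1/4*0 = 0)
s(U, t) = 12 (s(U, t) = 6 - 2*(-2 - 1*1) = 6 - 2*(-2 - 1) = 6 - 2*(-3) = 6 + 6 = 12)
f(O) = 9 + O (f(O) = (12 + O) - 3 = 9 + O)
2 + I*f(-2 + 3) = 2 + 0*(9 + (-2 + 3)) = 2 + 0*(9 + 1) = 2 + 0*10 = 2 + 0 = 2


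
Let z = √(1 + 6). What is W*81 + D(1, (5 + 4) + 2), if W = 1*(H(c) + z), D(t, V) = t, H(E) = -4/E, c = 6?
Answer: -53 + 81*√7 ≈ 161.31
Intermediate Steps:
z = √7 ≈ 2.6458
W = -⅔ + √7 (W = 1*(-4/6 + √7) = 1*(-4*⅙ + √7) = 1*(-⅔ + √7) = -⅔ + √7 ≈ 1.9791)
W*81 + D(1, (5 + 4) + 2) = (-⅔ + √7)*81 + 1 = (-54 + 81*√7) + 1 = -53 + 81*√7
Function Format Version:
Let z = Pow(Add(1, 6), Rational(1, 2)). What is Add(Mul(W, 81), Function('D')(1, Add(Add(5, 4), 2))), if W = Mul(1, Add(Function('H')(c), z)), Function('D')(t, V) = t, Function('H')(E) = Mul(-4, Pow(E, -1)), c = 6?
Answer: Add(-53, Mul(81, Pow(7, Rational(1, 2)))) ≈ 161.31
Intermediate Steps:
z = Pow(7, Rational(1, 2)) ≈ 2.6458
W = Add(Rational(-2, 3), Pow(7, Rational(1, 2))) (W = Mul(1, Add(Mul(-4, Pow(6, -1)), Pow(7, Rational(1, 2)))) = Mul(1, Add(Mul(-4, Rational(1, 6)), Pow(7, Rational(1, 2)))) = Mul(1, Add(Rational(-2, 3), Pow(7, Rational(1, 2)))) = Add(Rational(-2, 3), Pow(7, Rational(1, 2))) ≈ 1.9791)
Add(Mul(W, 81), Function('D')(1, Add(Add(5, 4), 2))) = Add(Mul(Add(Rational(-2, 3), Pow(7, Rational(1, 2))), 81), 1) = Add(Add(-54, Mul(81, Pow(7, Rational(1, 2)))), 1) = Add(-53, Mul(81, Pow(7, Rational(1, 2))))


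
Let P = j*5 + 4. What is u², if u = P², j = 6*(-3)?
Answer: 54700816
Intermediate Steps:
j = -18
P = -86 (P = -18*5 + 4 = -90 + 4 = -86)
u = 7396 (u = (-86)² = 7396)
u² = 7396² = 54700816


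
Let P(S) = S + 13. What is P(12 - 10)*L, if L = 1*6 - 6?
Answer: 0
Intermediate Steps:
P(S) = 13 + S
L = 0 (L = 6 - 6 = 0)
P(12 - 10)*L = (13 + (12 - 10))*0 = (13 + 2)*0 = 15*0 = 0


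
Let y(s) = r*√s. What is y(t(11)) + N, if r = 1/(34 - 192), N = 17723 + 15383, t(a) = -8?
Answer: 33106 - I*√2/79 ≈ 33106.0 - 0.017901*I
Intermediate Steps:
N = 33106
r = -1/158 (r = 1/(-158) = -1/158 ≈ -0.0063291)
y(s) = -√s/158
y(t(11)) + N = -I*√2/79 + 33106 = 33106 - I*√2/79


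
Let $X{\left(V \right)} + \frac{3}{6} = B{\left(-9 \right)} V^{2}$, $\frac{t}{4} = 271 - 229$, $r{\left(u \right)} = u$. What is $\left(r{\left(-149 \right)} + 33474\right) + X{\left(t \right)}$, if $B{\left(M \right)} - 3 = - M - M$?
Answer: $\frac{1252057}{2} \approx 6.2603 \cdot 10^{5}$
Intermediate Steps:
$B{\left(M \right)} = 3 - 2 M$
$t = 168$ ($t = 4 \left(271 - 229\right) = 4 \cdot 42 = 168$)
$X{\left(V \right)} = - \frac{1}{2} + 21 V^{2}$ ($X{\left(V \right)} = - \frac{1}{2} + \left(3 - -18\right) V^{2} = - \frac{1}{2} + \left(3 + 18\right) V^{2} = - \frac{1}{2} + 21 V^{2}$)
$\left(r{\left(-149 \right)} + 33474\right) + X{\left(t \right)} = \left(-149 + 33474\right) - \left(\frac{1}{2} - 21 \cdot 168^{2}\right) = 33325 + \left(- \frac{1}{2} + 21 \cdot 28224\right) = 33325 + \left(- \frac{1}{2} + 592704\right) = 33325 + \frac{1185407}{2} = \frac{1252057}{2}$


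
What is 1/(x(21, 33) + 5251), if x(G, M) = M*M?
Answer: 1/6340 ≈ 0.00015773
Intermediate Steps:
x(G, M) = M²
1/(x(21, 33) + 5251) = 1/(33² + 5251) = 1/(1089 + 5251) = 1/6340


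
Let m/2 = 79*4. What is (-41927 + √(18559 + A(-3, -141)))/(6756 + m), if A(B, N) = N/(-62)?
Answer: -41927/7388 + √71349538/458056 ≈ -5.6566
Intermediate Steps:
A(B, N) = -N/62 (A(B, N) = N*(-1/62) = -N/62)
m = 632 (m = 2*(79*4) = 2*316 = 632)
(-41927 + √(18559 + A(-3, -141)))/(6756 + m) = (-41927 + √(18559 - 1/62*(-141)))/(6756 + 632) = (-41927 + √(18559 + 141/62))/7388 = (-41927 + √(1150799/62))*(1/7388) = (-41927 + √71349538/62)*(1/7388) = -41927/7388 + √71349538/458056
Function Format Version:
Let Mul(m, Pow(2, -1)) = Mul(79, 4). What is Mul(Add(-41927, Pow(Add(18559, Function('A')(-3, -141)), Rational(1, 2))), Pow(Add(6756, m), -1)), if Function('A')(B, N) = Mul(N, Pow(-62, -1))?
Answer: Add(Rational(-41927, 7388), Mul(Rational(1, 458056), Pow(71349538, Rational(1, 2)))) ≈ -5.6566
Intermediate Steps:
Function('A')(B, N) = Mul(Rational(-1, 62), N) (Function('A')(B, N) = Mul(N, Rational(-1, 62)) = Mul(Rational(-1, 62), N))
m = 632 (m = Mul(2, Mul(79, 4)) = Mul(2, 316) = 632)
Mul(Add(-41927, Pow(Add(18559, Function('A')(-3, -141)), Rational(1, 2))), Pow(Add(6756, m), -1)) = Mul(Add(-41927, Pow(Add(18559, Mul(Rational(-1, 62), -141)), Rational(1, 2))), Pow(Add(6756, 632), -1)) = Mul(Add(-41927, Pow(Add(18559, Rational(141, 62)), Rational(1, 2))), Pow(7388, -1)) = Mul(Add(-41927, Pow(Rational(1150799, 62), Rational(1, 2))), Rational(1, 7388)) = Mul(Add(-41927, Mul(Rational(1, 62), Pow(71349538, Rational(1, 2)))), Rational(1, 7388)) = Add(Rational(-41927, 7388), Mul(Rational(1, 458056), Pow(71349538, Rational(1, 2))))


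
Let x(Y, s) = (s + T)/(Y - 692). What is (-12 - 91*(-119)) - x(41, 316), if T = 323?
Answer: 2347502/217 ≈ 10818.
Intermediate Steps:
x(Y, s) = (323 + s)/(-692 + Y) (x(Y, s) = (s + 323)/(Y - 692) = (323 + s)/(-692 + Y))
(-12 - 91*(-119)) - x(41, 316) = (-12 - 91*(-119)) - (323 + 316)/(-692 + 41) = (-12 + 10829) - 639/(-651) = 10817 - (-1)*639/651 = 10817 - 1*(-213/217) = 10817 + 213/217 = 2347502/217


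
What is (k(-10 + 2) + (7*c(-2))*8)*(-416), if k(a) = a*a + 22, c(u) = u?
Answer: 10816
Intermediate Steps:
k(a) = 22 + a**2 (k(a) = a**2 + 22 = 22 + a**2)
(k(-10 + 2) + (7*c(-2))*8)*(-416) = ((22 + (-10 + 2)**2) + (7*(-2))*8)*(-416) = ((22 + (-8)**2) - 14*8)*(-416) = ((22 + 64) - 112)*(-416) = (86 - 112)*(-416) = -26*(-416) = 10816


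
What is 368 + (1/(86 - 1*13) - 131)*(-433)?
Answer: 4167210/73 ≈ 57085.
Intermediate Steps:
368 + (1/(86 - 1*13) - 131)*(-433) = 368 + (1/(86 - 13) - 131)*(-433) = 368 + (1/73 - 131)*(-433) = 368 - 9562/73*(-433) = 368 + 4140346/73 = 4167210/73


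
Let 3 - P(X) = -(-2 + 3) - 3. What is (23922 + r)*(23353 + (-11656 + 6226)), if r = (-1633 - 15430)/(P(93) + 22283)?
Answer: 9556620973591/22290 ≈ 4.2874e+8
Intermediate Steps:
P(X) = 7 (P(X) = 3 - (-(-2 + 3) - 3) = 3 - (-1*1 - 3) = 3 - (-1 - 3) = 3 - 1*(-4) = 3 + 4 = 7)
r = -17063/22290 (r = (-1633 - 15430)/(7 + 22283) = -17063/22290 ≈ -0.76550)
(23922 + r)*(23353 + (-11656 + 6226)) = (23922 - 17063/22290)*(23353 + (-11656 + 6226)) = 533204317*(23353 - 5430)/22290 = (533204317/22290)*17923 = 9556620973591/22290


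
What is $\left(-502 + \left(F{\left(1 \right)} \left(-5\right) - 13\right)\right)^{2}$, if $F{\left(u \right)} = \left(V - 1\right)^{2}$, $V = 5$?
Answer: $354025$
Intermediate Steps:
$F{\left(u \right)} = 16$ ($F{\left(u \right)} = \left(5 - 1\right)^{2} = 4^{2} = 16$)
$\left(-502 + \left(F{\left(1 \right)} \left(-5\right) - 13\right)\right)^{2} = \left(-502 + \left(16 \left(-5\right) - 13\right)\right)^{2} = \left(-502 - 93\right)^{2} = \left(-595\right)^{2} = 354025$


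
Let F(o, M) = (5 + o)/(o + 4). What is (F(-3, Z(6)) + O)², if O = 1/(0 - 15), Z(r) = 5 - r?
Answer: 841/225 ≈ 3.7378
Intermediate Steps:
O = -1/15 (O = 1/(-15) = -1/15 ≈ -0.066667)
F(o, M) = (5 + o)/(4 + o)
(F(-3, Z(6)) + O)² = ((5 - 3)/(4 - 3) - 1/15)² = (2/1 - 1/15)² = (1*2 - 1/15)² = (2 - 1/15)² = (29/15)² = 841/225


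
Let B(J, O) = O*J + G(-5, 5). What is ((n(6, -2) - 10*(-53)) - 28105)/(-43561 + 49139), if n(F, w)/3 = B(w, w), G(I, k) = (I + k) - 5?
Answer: -13789/2789 ≈ -4.9441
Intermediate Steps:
G(I, k) = -5 + I + k
B(J, O) = -5 + J*O (B(J, O) = O*J + (-5 - 5 + 5) = J*O - 5 = -5 + J*O)
n(F, w) = -15 + 3*w**2 (n(F, w) = 3*(-5 + w*w) = 3*(-5 + w**2) = -15 + 3*w**2)
((n(6, -2) - 10*(-53)) - 28105)/(-43561 + 49139) = (((-15 + 3*(-2)**2) - 10*(-53)) - 28105)/(-43561 + 49139) = (((-15 + 3*4) + 530) - 28105)/5578 = (((-15 + 12) + 530) - 28105)*(1/5578) = ((-3 + 530) - 28105)*(1/5578) = (527 - 28105)*(1/5578) = -27578*1/5578 = -13789/2789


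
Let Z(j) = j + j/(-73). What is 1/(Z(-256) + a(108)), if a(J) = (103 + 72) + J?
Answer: 73/2227 ≈ 0.032780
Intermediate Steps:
a(J) = 175 + J
Z(j) = 72*j/73 (Z(j) = j + j*(-1/73) = j - j/73 = 72*j/73)
1/(Z(-256) + a(108)) = 1/((72/73)*(-256) + (175 + 108)) = 1/(-18432/73 + 283) = 1/(2227/73) = 73/2227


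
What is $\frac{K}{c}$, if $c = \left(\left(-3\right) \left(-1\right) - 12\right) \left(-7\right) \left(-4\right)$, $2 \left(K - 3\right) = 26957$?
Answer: $- \frac{26963}{504} \approx -53.498$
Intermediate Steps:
$K = \frac{26963}{2}$ ($K = 3 + \frac{1}{2} \cdot 26957 = 3 + \frac{26957}{2} = \frac{26963}{2} \approx 13482.0$)
$c = -252$ ($c = \left(3 - 12\right) \left(-7\right) \left(-4\right) = \left(-9\right) \left(-7\right) \left(-4\right) = 63 \left(-4\right) = -252$)
$\frac{K}{c} = \frac{26963}{2 \left(-252\right)} = \frac{26963}{2} \left(- \frac{1}{252}\right) = - \frac{26963}{504}$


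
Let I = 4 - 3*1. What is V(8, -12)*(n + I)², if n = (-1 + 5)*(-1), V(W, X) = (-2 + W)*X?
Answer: -648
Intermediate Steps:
V(W, X) = X*(-2 + W)
n = -4 (n = 4*(-1) = -4)
I = 1 (I = 4 - 3 = 1)
V(8, -12)*(n + I)² = (-12*(-2 + 8))*(-4 + 1)² = -12*6*(-3)² = -72*9 = -648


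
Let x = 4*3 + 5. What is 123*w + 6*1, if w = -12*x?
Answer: -25086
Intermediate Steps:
x = 17 (x = 12 + 5 = 17)
w = -204 (w = -12*17 = -204)
123*w + 6*1 = 123*(-204) + 6*1 = -25092 + 6 = -25086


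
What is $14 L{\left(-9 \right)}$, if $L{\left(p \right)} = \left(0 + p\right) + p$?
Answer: $-252$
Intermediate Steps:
$L{\left(p \right)} = 2 p$ ($L{\left(p \right)} = p + p = 2 p$)
$14 L{\left(-9 \right)} = 14 \cdot 2 \left(-9\right) = 14 \left(-18\right) = -252$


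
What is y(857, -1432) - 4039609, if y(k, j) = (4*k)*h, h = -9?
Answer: -4070461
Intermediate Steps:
y(k, j) = -36*k (y(k, j) = (4*k)*(-9) = -36*k)
y(857, -1432) - 4039609 = -36*857 - 4039609 = -30852 - 4039609 = -4070461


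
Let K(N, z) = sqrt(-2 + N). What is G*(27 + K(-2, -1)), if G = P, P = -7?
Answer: -189 - 14*I ≈ -189.0 - 14.0*I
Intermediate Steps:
G = -7
G*(27 + K(-2, -1)) = -7*(27 + sqrt(-2 - 2)) = -7*(27 + sqrt(-4)) = -7*(27 + 2*I) = -189 - 14*I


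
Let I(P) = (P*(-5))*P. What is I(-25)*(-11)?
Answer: 34375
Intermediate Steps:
I(P) = -5*P² (I(P) = (-5*P)*P = -5*P²)
I(-25)*(-11) = -5*(-25)²*(-11) = -5*625*(-11) = -3125*(-11) = 34375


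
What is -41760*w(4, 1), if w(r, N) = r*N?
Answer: -167040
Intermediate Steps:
w(r, N) = N*r
-41760*w(4, 1) = -41760*1*4 = -41760*4 = -435*384 = -167040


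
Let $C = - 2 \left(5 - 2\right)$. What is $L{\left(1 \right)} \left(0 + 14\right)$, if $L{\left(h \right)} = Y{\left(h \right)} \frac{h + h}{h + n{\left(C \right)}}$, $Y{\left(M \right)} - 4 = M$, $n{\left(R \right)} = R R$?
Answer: $\frac{140}{37} \approx 3.7838$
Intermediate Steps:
$C = -6$ ($C = \left(-2\right) 3 = -6$)
$n{\left(R \right)} = R^{2}$
$Y{\left(M \right)} = 4 + M$
$L{\left(h \right)} = \frac{2 h \left(4 + h\right)}{36 + h}$ ($L{\left(h \right)} = \left(4 + h\right) \frac{h + h}{h + \left(-6\right)^{2}} = \left(4 + h\right) \frac{2 h}{h + 36} = \left(4 + h\right) \frac{2 h}{36 + h} = \frac{2 h \left(4 + h\right)}{36 + h}$)
$L{\left(1 \right)} \left(0 + 14\right) = 2 \cdot 1 \frac{1}{36 + 1} \left(4 + 1\right) \left(0 + 14\right) = 2 \cdot 1 \cdot \frac{1}{37} \cdot 5 \cdot 14 = \frac{10}{37} \cdot 14 = \frac{140}{37}$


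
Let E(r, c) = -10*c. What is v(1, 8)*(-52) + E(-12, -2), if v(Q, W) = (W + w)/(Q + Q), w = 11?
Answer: -474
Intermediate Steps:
v(Q, W) = (11 + W)/(2*Q) (v(Q, W) = (W + 11)/(Q + Q) = (11 + W)/((2*Q)) = (11 + W)*(1/(2*Q)) = (11 + W)/(2*Q))
v(1, 8)*(-52) + E(-12, -2) = ((1/2)*(11 + 8)/1)*(-52) - 10*(-2) = ((1/2)*1*19)*(-52) + 20 = (19/2)*(-52) + 20 = -494 + 20 = -474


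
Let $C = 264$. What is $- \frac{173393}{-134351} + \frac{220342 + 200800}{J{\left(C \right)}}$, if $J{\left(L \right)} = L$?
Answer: $\frac{28313312297}{17734332} \approx 1596.5$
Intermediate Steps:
$- \frac{173393}{-134351} + \frac{220342 + 200800}{J{\left(C \right)}} = - \frac{173393}{-134351} + \frac{220342 + 200800}{264} = \left(-173393\right) \left(- \frac{1}{134351}\right) + 421142 \cdot \frac{1}{264} = \frac{173393}{134351} + \frac{210571}{132} = \frac{28313312297}{17734332}$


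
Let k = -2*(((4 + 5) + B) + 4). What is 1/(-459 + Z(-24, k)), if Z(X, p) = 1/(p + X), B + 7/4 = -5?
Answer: -73/33509 ≈ -0.0021785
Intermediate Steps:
B = -27/4 (B = -7/4 - 5 = -27/4 ≈ -6.7500)
k = -25/2 (k = -2*(((4 + 5) - 27/4) + 4) = -2*((9 - 27/4) + 4) = -2*(9/4 + 4) = -2*25/4 = -25/2 ≈ -12.500)
Z(X, p) = 1/(X + p)
1/(-459 + Z(-24, k)) = 1/(-459 + 1/(-24 - 25/2)) = 1/(-459 + 1/(-73/2)) = 1/(-459 - 2/73) = 1/(-33509/73) = -73/33509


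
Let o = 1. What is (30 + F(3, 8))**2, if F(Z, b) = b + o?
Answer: 1521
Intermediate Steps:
F(Z, b) = 1 + b (F(Z, b) = b + 1 = 1 + b)
(30 + F(3, 8))**2 = (30 + (1 + 8))**2 = (30 + 9)**2 = 39**2 = 1521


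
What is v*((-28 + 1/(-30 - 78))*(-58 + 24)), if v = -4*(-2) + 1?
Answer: 51425/6 ≈ 8570.8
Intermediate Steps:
v = 9 (v = 8 + 1 = 9)
v*((-28 + 1/(-30 - 78))*(-58 + 24)) = 9*((-28 + 1/(-30 - 78))*(-58 + 24)) = 9*((-28 + 1/(-108))*(-34)) = 9*((-28 - 1/108)*(-34)) = 9*(-3025/108*(-34)) = 9*(51425/54) = 51425/6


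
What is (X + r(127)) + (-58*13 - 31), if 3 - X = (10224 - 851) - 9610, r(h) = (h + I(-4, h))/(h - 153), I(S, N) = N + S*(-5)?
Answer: -7222/13 ≈ -555.54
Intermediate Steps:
I(S, N) = N - 5*S
r(h) = (20 + 2*h)/(-153 + h) (r(h) = (h + (h - 5*(-4)))/(h - 153) = (h + (h + 20))/(-153 + h) = (h + (20 + h))/(-153 + h) = (20 + 2*h)/(-153 + h))
X = 240 (X = 3 - ((10224 - 851) - 9610) = 3 - (9373 - 9610) = 3 - 1*(-237) = 3 + 237 = 240)
(X + r(127)) + (-58*13 - 31) = (240 + 2*(10 + 127)/(-153 + 127)) + (-58*13 - 31) = (240 + 2*137/(-26)) + (-754 - 31) = (240 + 2*(-1/26)*137) - 785 = (240 - 137/13) - 785 = 2983/13 - 785 = -7222/13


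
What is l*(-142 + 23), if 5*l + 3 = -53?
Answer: 6664/5 ≈ 1332.8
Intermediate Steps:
l = -56/5 (l = -⅗ + (⅕)*(-53) = -⅗ - 53/5 = -56/5 ≈ -11.200)
l*(-142 + 23) = -56*(-142 + 23)/5 = -56/5*(-119) = 6664/5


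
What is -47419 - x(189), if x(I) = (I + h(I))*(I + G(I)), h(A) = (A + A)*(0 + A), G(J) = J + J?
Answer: -40662196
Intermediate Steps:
G(J) = 2*J
h(A) = 2*A² (h(A) = (2*A)*A = 2*A²)
x(I) = 3*I*(I + 2*I²) (x(I) = (I + 2*I²)*(I + 2*I) = (I + 2*I²)*(3*I) = 3*I*(I + 2*I²))
-47419 - x(189) = -47419 - 189²*(3 + 6*189) = -47419 - 35721*(3 + 1134) = -47419 - 35721*1137 = -47419 - 1*40614777 = -47419 - 40614777 = -40662196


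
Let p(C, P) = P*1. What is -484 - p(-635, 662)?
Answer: -1146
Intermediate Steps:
p(C, P) = P
-484 - p(-635, 662) = -484 - 1*662 = -484 - 662 = -1146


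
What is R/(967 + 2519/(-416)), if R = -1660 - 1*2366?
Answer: -558272/133251 ≈ -4.1896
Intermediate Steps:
R = -4026 (R = -1660 - 2366 = -4026)
R/(967 + 2519/(-416)) = -4026/(967 + 2519/(-416)) = -4026/(967 + 2519*(-1/416)) = -4026/(967 - 2519/416) = -4026/399753/416 = -4026*416/399753 = -558272/133251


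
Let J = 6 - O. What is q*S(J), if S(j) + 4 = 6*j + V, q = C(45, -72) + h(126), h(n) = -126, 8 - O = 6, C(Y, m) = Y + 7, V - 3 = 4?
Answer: -1998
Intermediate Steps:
V = 7 (V = 3 + 4 = 7)
C(Y, m) = 7 + Y
O = 2 (O = 8 - 1*6 = 8 - 6 = 2)
q = -74 (q = (7 + 45) - 126 = 52 - 126 = -74)
J = 4 (J = 6 - 1*2 = 6 - 2 = 4)
S(j) = 3 + 6*j (S(j) = -4 + (6*j + 7) = -4 + (7 + 6*j) = 3 + 6*j)
q*S(J) = -74*(3 + 6*4) = -74*(3 + 24) = -74*27 = -1998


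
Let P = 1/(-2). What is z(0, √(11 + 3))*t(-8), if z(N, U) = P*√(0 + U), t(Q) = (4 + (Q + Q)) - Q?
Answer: 2*14^(¼) ≈ 3.8687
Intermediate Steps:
t(Q) = 4 + Q (t(Q) = (4 + 2*Q) - Q = 4 + Q)
P = -½ ≈ -0.50000
z(N, U) = -√U/2 (z(N, U) = -√(0 + U)/2 = -√U/2)
z(0, √(11 + 3))*t(-8) = (-(11 + 3)^(¼)/2)*(4 - 8) = -14^(¼)/2*(-4) = 2*14^(¼)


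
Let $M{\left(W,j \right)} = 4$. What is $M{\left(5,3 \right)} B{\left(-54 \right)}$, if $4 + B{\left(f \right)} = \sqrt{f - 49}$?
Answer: $-16 + 4 i \sqrt{103} \approx -16.0 + 40.596 i$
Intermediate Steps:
$B{\left(f \right)} = -4 + \sqrt{-49 + f}$ ($B{\left(f \right)} = -4 + \sqrt{f - 49} = -4 + \sqrt{-49 + f}$)
$M{\left(5,3 \right)} B{\left(-54 \right)} = 4 \left(-4 + \sqrt{-49 - 54}\right) = 4 \left(-4 + \sqrt{-103}\right) = 4 \left(-4 + i \sqrt{103}\right) = -16 + 4 i \sqrt{103}$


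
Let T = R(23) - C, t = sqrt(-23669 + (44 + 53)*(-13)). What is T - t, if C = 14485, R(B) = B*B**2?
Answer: -2318 - 3*I*sqrt(2770) ≈ -2318.0 - 157.89*I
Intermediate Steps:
R(B) = B**3
t = 3*I*sqrt(2770) (t = sqrt(-23669 + 97*(-13)) = sqrt(-23669 - 1261) = sqrt(-24930) = 3*I*sqrt(2770) ≈ 157.89*I)
T = -2318 (T = 23**3 - 1*14485 = 12167 - 14485 = -2318)
T - t = -2318 - 3*I*sqrt(2770)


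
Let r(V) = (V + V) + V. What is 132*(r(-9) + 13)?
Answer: -1848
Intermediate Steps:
r(V) = 3*V (r(V) = 2*V + V = 3*V)
132*(r(-9) + 13) = 132*(3*(-9) + 13) = 132*(-27 + 13) = 132*(-14) = -1848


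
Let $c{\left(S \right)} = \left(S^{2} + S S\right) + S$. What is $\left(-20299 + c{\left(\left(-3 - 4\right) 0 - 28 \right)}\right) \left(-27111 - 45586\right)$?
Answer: $1363723023$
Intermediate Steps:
$c{\left(S \right)} = S + 2 S^{2}$ ($c{\left(S \right)} = \left(S^{2} + S^{2}\right) + S = 2 S^{2} + S = S + 2 S^{2}$)
$\left(-20299 + c{\left(\left(-3 - 4\right) 0 - 28 \right)}\right) \left(-27111 - 45586\right) = \left(-20299 + \left(\left(-3 - 4\right) 0 - 28\right) \left(1 + 2 \left(\left(-3 - 4\right) 0 - 28\right)\right)\right) \left(-27111 - 45586\right) = \left(-20299 + \left(\left(-7\right) 0 - 28\right) \left(1 + 2 \left(\left(-7\right) 0 - 28\right)\right)\right) \left(-72697\right) = \left(-20299 + \left(0 - 28\right) \left(1 + 2 \left(0 - 28\right)\right)\right) \left(-72697\right) = \left(-20299 - 28 \left(1 + 2 \left(-28\right)\right)\right) \left(-72697\right) = \left(-20299 - 28 \left(1 - 56\right)\right) \left(-72697\right) = \left(-20299 - -1540\right) \left(-72697\right) = \left(-20299 + 1540\right) \left(-72697\right) = \left(-18759\right) \left(-72697\right) = 1363723023$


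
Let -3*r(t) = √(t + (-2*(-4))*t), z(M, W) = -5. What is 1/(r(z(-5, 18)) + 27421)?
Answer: 27421/751911246 + I*√5/751911246 ≈ 3.6468e-5 + 2.9738e-9*I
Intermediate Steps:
r(t) = -√t (r(t) = -√(t + (-2*(-4))*t)/3 = -√(t + 8*t)/3 = -3*√t/3 = -√t)
1/(r(z(-5, 18)) + 27421) = 1/(-√(-5) + 27421) = 1/(-I*√5 + 27421) = 1/(27421 - I*√5)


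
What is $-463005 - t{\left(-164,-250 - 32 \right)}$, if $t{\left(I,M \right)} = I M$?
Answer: $-509253$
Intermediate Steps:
$-463005 - t{\left(-164,-250 - 32 \right)} = -463005 - - 164 \left(-250 - 32\right) = -463005 - \left(-164\right) \left(-282\right) = -463005 - 46248 = -509253$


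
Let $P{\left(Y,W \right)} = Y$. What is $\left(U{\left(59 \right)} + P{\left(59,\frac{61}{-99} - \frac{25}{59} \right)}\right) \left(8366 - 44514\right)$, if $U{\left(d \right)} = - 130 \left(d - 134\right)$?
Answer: $-354575732$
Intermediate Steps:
$U{\left(d \right)} = 17420 - 130 d$ ($U{\left(d \right)} = - 130 \left(-134 + d\right) = 17420 - 130 d$)
$\left(U{\left(59 \right)} + P{\left(59,\frac{61}{-99} - \frac{25}{59} \right)}\right) \left(8366 - 44514\right) = \left(\left(17420 - 7670\right) + 59\right) \left(8366 - 44514\right) = \left(\left(17420 - 7670\right) + 59\right) \left(-36148\right) = \left(9750 + 59\right) \left(-36148\right) = 9809 \left(-36148\right) = -354575732$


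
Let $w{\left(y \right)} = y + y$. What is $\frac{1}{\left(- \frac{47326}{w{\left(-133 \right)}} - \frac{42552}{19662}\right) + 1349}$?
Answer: $\frac{435841}{664549924} \approx 0.00065584$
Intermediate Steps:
$w{\left(y \right)} = 2 y$
$\frac{1}{\left(- \frac{47326}{w{\left(-133 \right)}} - \frac{42552}{19662}\right) + 1349} = \frac{1}{\left(- \frac{47326}{2 \left(-133\right)} - \frac{42552}{19662}\right) + 1349} = \frac{1}{\left(- \frac{47326}{-266} - \frac{7092}{3277}\right) + 1349} = \frac{1}{\left(\left(-47326\right) \left(- \frac{1}{266}\right) - \frac{7092}{3277}\right) + 1349} = \frac{1}{\left(\frac{23663}{133} - \frac{7092}{3277}\right) + 1349} = \frac{1}{\frac{76600415}{435841} + 1349} = \frac{1}{\frac{664549924}{435841}} = \frac{435841}{664549924}$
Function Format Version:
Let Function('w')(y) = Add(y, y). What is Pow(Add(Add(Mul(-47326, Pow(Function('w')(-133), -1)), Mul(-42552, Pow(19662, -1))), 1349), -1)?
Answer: Rational(435841, 664549924) ≈ 0.00065584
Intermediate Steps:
Function('w')(y) = Mul(2, y)
Pow(Add(Add(Mul(-47326, Pow(Function('w')(-133), -1)), Mul(-42552, Pow(19662, -1))), 1349), -1) = Pow(Add(Add(Mul(-47326, Pow(Mul(2, -133), -1)), Mul(-42552, Pow(19662, -1))), 1349), -1) = Pow(Add(Add(Mul(-47326, Pow(-266, -1)), Mul(-42552, Rational(1, 19662))), 1349), -1) = Pow(Add(Add(Mul(-47326, Rational(-1, 266)), Rational(-7092, 3277)), 1349), -1) = Pow(Add(Add(Rational(23663, 133), Rational(-7092, 3277)), 1349), -1) = Pow(Add(Rational(76600415, 435841), 1349), -1) = Pow(Rational(664549924, 435841), -1) = Rational(435841, 664549924)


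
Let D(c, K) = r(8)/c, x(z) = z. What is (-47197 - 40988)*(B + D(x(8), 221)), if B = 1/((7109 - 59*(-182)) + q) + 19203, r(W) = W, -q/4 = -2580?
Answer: -15900316033255/9389 ≈ -1.6935e+9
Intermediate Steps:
q = 10320 (q = -4*(-2580) = 10320)
B = 540890902/28167 (B = 1/((7109 - 59*(-182)) + 10320) + 19203 = 1/((7109 - 1*(-10738)) + 10320) + 19203 = 1/((7109 + 10738) + 10320) + 19203 = 1/(17847 + 10320) + 19203 = 1/28167 + 19203 = 540890902/28167 ≈ 19203.)
D(c, K) = 8/c
(-47197 - 40988)*(B + D(x(8), 221)) = (-47197 - 40988)*(540890902/28167 + 8/8) = -88185*(540890902/28167 + 8*(⅛)) = -88185*(540890902/28167 + 1) = -88185*540919069/28167 = -15900316033255/9389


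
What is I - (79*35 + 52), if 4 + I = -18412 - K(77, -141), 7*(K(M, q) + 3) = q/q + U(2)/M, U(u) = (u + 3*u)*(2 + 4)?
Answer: -11443095/539 ≈ -21230.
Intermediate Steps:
U(u) = 24*u (U(u) = (4*u)*6 = 24*u)
K(M, q) = -20/7 + 48/(7*M) (K(M, q) = -3 + (q/q + (24*2)/M)/7 = -3 + (1 + 48/M)/7 = -3 + (⅐ + 48/(7*M)) = -20/7 + 48/(7*M))
I = -9924732/539 (I = -4 + (-18412 - 4*(12 - 5*77)/(7*77)) = -4 + (-18412 - 4*(12 - 385)/(7*77)) = -4 + (-18412 - 4*(-373)/(7*77)) = -4 + (-18412 - 1*(-1492/539)) = -4 + (-18412 + 1492/539) = -4 - 9922576/539 = -9924732/539 ≈ -18413.)
I - (79*35 + 52) = -9924732/539 - (79*35 + 52) = -9924732/539 - (2765 + 52) = -9924732/539 - 1*2817 = -9924732/539 - 2817 = -11443095/539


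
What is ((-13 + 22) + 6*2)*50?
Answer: 1050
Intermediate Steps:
((-13 + 22) + 6*2)*50 = (9 + 12)*50 = 21*50 = 1050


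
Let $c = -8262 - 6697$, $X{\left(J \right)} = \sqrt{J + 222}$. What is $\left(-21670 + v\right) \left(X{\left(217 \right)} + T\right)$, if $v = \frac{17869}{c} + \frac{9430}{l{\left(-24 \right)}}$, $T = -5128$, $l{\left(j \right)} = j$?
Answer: $\frac{5077597494386}{44877} - \frac{3960684473 \sqrt{439}}{179508} \approx 1.1268 \cdot 10^{8}$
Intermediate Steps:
$X{\left(J \right)} = \sqrt{222 + J}$
$c = -14959$ ($c = -8262 - 6697 = -14959$)
$v = - \frac{70746113}{179508}$ ($v = \frac{17869}{-14959} + \frac{9430}{-24} = 17869 \left(- \frac{1}{14959}\right) + 9430 \left(- \frac{1}{24}\right) = - \frac{17869}{14959} - \frac{4715}{12} = - \frac{70746113}{179508} \approx -394.11$)
$\left(-21670 + v\right) \left(X{\left(217 \right)} + T\right) = \left(-21670 - \frac{70746113}{179508}\right) \left(\sqrt{222 + 217} - 5128\right) = - \frac{3960684473 \left(\sqrt{439} - 5128\right)}{179508} = - \frac{3960684473 \left(-5128 + \sqrt{439}\right)}{179508} = \frac{5077597494386}{44877} - \frac{3960684473 \sqrt{439}}{179508}$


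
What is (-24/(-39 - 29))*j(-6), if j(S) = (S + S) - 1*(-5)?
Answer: -42/17 ≈ -2.4706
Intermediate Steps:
j(S) = 5 + 2*S (j(S) = 2*S + 5 = 5 + 2*S)
(-24/(-39 - 29))*j(-6) = (-24/(-39 - 29))*(5 + 2*(-6)) = (-24/(-68))*(5 - 12) = -24*(-1/68)*(-7) = (6/17)*(-7) = -42/17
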